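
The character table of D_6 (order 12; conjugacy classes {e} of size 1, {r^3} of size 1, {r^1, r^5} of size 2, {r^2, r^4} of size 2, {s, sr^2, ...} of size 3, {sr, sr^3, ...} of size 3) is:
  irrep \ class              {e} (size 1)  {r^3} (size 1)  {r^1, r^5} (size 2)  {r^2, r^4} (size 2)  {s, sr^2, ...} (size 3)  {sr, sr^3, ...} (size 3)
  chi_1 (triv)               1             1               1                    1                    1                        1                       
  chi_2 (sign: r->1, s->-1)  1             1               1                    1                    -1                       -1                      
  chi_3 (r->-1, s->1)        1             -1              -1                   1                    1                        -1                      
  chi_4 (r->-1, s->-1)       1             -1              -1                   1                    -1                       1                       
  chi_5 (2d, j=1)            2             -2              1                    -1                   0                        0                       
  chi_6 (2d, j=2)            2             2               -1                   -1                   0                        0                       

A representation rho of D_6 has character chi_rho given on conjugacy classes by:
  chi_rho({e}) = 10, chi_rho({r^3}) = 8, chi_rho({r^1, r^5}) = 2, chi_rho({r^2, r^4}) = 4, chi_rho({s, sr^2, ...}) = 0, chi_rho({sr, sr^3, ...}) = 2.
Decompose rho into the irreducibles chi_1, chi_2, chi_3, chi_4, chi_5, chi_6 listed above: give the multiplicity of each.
Multiplicities: chi_1: 3, chi_2: 2, chi_3: 0, chi_4: 1, chi_5: 0, chi_6: 2.

Proof sketch: Use <chi_rho, chi> = (1/|G|) sum_C |C| * chi_rho(C) * conj(chi(C)) with |G| = 12 for each irreducible chi in the table:
  <chi_rho, chi_1> = (1/12)[1*(10)*conj(1) + 1*(8)*conj(1) + 2*(2)*conj(1) + 2*(4)*conj(1) + 3*(0)*conj(1) + 3*(2)*conj(1)]
      = (1/12)[(10) + (8) + (4) + (8) + (0) + (6)] = 36/12 = 3
  <chi_rho, chi_2> = (1/12)[1*(10)*conj(1) + 1*(8)*conj(1) + 2*(2)*conj(1) + 2*(4)*conj(1) + 3*(0)*conj(-1) + 3*(2)*conj(-1)]
      = (1/12)[(10) + (8) + (4) + (8) + (0) + (-6)] = 24/12 = 2
  <chi_rho, chi_3> = (1/12)[1*(10)*conj(1) + 1*(8)*conj(-1) + 2*(2)*conj(-1) + 2*(4)*conj(1) + 3*(0)*conj(1) + 3*(2)*conj(-1)]
      = (1/12)[(10) + (-8) + (-4) + (8) + (0) + (-6)] = 0/12 = 0
  <chi_rho, chi_4> = (1/12)[1*(10)*conj(1) + 1*(8)*conj(-1) + 2*(2)*conj(-1) + 2*(4)*conj(1) + 3*(0)*conj(-1) + 3*(2)*conj(1)]
      = (1/12)[(10) + (-8) + (-4) + (8) + (0) + (6)] = 12/12 = 1
  <chi_rho, chi_5> = (1/12)[1*(10)*conj(2) + 1*(8)*conj(-2) + 2*(2)*conj(1) + 2*(4)*conj(-1) + 3*(0)*conj(0) + 3*(2)*conj(0)]
      = (1/12)[(20) + (-16) + (4) + (-8) + (0) + (0)] = 0/12 = 0
  <chi_rho, chi_6> = (1/12)[1*(10)*conj(2) + 1*(8)*conj(2) + 2*(2)*conj(-1) + 2*(4)*conj(-1) + 3*(0)*conj(0) + 3*(2)*conj(0)]
      = (1/12)[(20) + (16) + (-4) + (-8) + (0) + (0)] = 24/12 = 2
Dimension check: dim(rho) = sum (mult * dim) = 3*1 + 2*1 + 0*1 + 1*1 + 0*2 + 2*2 = 10 = chi_rho(e) = 10.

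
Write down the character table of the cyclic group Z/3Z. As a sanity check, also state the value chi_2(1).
Character table of Z/3Z (irreps indexed chi_0,...,chi_2 with chi_k(m) = zeta_3^(k*m), zeta_3 = exp(2*pi*i/3)):
  irrep \ class  {0} (size 1)  {1} (size 1)    {2} (size 1)  
  chi_0          1             1               1             
  chi_1          1             exp(2*I*pi/3)   exp(-2*I*pi/3)
  chi_2          1             exp(-2*I*pi/3)  exp(2*I*pi/3) 

Spot check: chi_2(1) = zeta_3^(2*1) = zeta_3^2 = exp(-2*I*pi/3).

Solution. Z/3Z is abelian, so all 3 irreducible complex representations are 1-dimensional. They are given by chi_k(m) = zeta_3^(k*m) for k = 0,...,2. Row orthogonality: sum_m chi_k(m) conj(chi_l(m)) = 3 * [k = l].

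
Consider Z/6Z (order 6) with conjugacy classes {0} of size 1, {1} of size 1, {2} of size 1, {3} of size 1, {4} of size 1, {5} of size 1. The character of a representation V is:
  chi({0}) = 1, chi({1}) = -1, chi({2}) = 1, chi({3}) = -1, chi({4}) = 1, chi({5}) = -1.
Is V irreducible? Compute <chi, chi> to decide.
Irreducible: <chi, chi> = 1.

Solution. <chi, chi> = (1/|G|) sum_C |C| * |chi(C)|^2 = (1/6)[1*|1|^2 + 1*|-1|^2 + 1*|1|^2 + 1*|-1|^2 + 1*|1|^2 + 1*|-1|^2]
  = (1/6)[(1) + (1) + (1) + (1) + (1) + (1)] = 6/6 = 1.
(Exp terms are combined using exp(i*s)*conj(exp(i*t)) = exp(i*(s-t)), and sums of them are collapsed using the identity that for every m > 1 the m distinct m-th roots of unity sum to 0, e.g. 1 + exp(2*I*pi/3) + exp(-2*I*pi/3) = 0.)
A character is irreducible iff <chi, chi> = 1, so this representation is irreducible.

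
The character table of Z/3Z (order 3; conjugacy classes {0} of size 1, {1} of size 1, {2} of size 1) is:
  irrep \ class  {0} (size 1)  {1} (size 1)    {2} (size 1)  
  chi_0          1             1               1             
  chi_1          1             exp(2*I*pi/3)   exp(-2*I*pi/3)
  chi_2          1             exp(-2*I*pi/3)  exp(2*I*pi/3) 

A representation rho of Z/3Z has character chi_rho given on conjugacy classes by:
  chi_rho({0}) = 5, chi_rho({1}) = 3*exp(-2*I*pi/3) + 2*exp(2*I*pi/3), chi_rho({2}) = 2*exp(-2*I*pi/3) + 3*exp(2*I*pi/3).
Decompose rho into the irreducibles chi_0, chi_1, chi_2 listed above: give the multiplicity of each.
Multiplicities: chi_0: 0, chi_1: 2, chi_2: 3.

Solution. Use <chi_rho, chi> = (1/|G|) sum_C |C| * chi_rho(C) * conj(chi(C)) with |G| = 3 for each irreducible chi in the table:
  <chi_rho, chi_0> = (1/3)[1*(5)*conj(1) + 1*(3*exp(-2*I*pi/3) + 2*exp(2*I*pi/3))*conj(1) + 1*(2*exp(-2*I*pi/3) + 3*exp(2*I*pi/3))*conj(1)]
      = (1/3)[(5) + (3*exp(-2*I*pi/3) + 2*exp(2*I*pi/3)) + (2*exp(-2*I*pi/3) + 3*exp(2*I*pi/3))] = 0/3 = 0
  <chi_rho, chi_1> = (1/3)[1*(5)*conj(1) + 1*(3*exp(-2*I*pi/3) + 2*exp(2*I*pi/3))*conj(exp(2*I*pi/3)) + 1*(2*exp(-2*I*pi/3) + 3*exp(2*I*pi/3))*conj(exp(-2*I*pi/3))]
      = (1/3)[(5) + (2 + 3*exp(2*I*pi/3)) + (2 + 3*exp(-2*I*pi/3))] = 6/3 = 2
  <chi_rho, chi_2> = (1/3)[1*(5)*conj(1) + 1*(3*exp(-2*I*pi/3) + 2*exp(2*I*pi/3))*conj(exp(-2*I*pi/3)) + 1*(2*exp(-2*I*pi/3) + 3*exp(2*I*pi/3))*conj(exp(2*I*pi/3))]
      = (1/3)[(5) + (3 + 2*exp(-2*I*pi/3)) + (3 + 2*exp(2*I*pi/3))] = 9/3 = 3
(Exp terms are combined using exp(i*s)*conj(exp(i*t)) = exp(i*(s-t)), and sums of them are collapsed using the identity that for every m > 1 the m distinct m-th roots of unity sum to 0, e.g. 1 + exp(2*I*pi/3) + exp(-2*I*pi/3) = 0.)
Dimension check: dim(rho) = sum (mult * dim) = 0*1 + 2*1 + 3*1 = 5 = chi_rho(e) = 5.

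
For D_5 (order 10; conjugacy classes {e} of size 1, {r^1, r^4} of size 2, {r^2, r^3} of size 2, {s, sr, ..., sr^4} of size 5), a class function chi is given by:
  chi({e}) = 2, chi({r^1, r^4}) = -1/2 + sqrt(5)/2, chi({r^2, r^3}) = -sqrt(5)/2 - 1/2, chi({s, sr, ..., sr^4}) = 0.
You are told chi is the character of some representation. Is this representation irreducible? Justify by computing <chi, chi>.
Irreducible: <chi, chi> = 1.

Reasoning: <chi, chi> = (1/|G|) sum_C |C| * |chi(C)|^2 = (1/10)[1*|2|^2 + 2*|-1/2 + sqrt(5)/2|^2 + 2*|-sqrt(5)/2 - 1/2|^2 + 5*|0|^2]
  = (1/10)[(4) + (3 - sqrt(5)) + (sqrt(5) + 3) + (0)] = 10/10 = 1.
A character is irreducible iff <chi, chi> = 1, so this representation is irreducible.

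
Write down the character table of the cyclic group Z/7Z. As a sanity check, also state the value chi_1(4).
Character table of Z/7Z (irreps indexed chi_0,...,chi_6 with chi_k(m) = zeta_7^(k*m), zeta_7 = exp(2*pi*i/7)):
  irrep \ class  {0} (size 1)  {1} (size 1)    {2} (size 1)    {3} (size 1)    {4} (size 1)    {5} (size 1)    {6} (size 1)  
  chi_0          1             1               1               1               1               1               1             
  chi_1          1             exp(2*I*pi/7)   exp(4*I*pi/7)   exp(6*I*pi/7)   exp(-6*I*pi/7)  exp(-4*I*pi/7)  exp(-2*I*pi/7)
  chi_2          1             exp(4*I*pi/7)   exp(-6*I*pi/7)  exp(-2*I*pi/7)  exp(2*I*pi/7)   exp(6*I*pi/7)   exp(-4*I*pi/7)
  chi_3          1             exp(6*I*pi/7)   exp(-2*I*pi/7)  exp(4*I*pi/7)   exp(-4*I*pi/7)  exp(2*I*pi/7)   exp(-6*I*pi/7)
  chi_4          1             exp(-6*I*pi/7)  exp(2*I*pi/7)   exp(-4*I*pi/7)  exp(4*I*pi/7)   exp(-2*I*pi/7)  exp(6*I*pi/7) 
  chi_5          1             exp(-4*I*pi/7)  exp(6*I*pi/7)   exp(2*I*pi/7)   exp(-2*I*pi/7)  exp(-6*I*pi/7)  exp(4*I*pi/7) 
  chi_6          1             exp(-2*I*pi/7)  exp(-4*I*pi/7)  exp(-6*I*pi/7)  exp(6*I*pi/7)   exp(4*I*pi/7)   exp(2*I*pi/7) 

Spot check: chi_1(4) = zeta_7^(1*4) = zeta_7^4 = exp(-6*I*pi/7).

Working: Z/7Z is abelian, so all 7 irreducible complex representations are 1-dimensional. They are given by chi_k(m) = zeta_7^(k*m) for k = 0,...,6. Row orthogonality: sum_m chi_k(m) conj(chi_l(m)) = 7 * [k = l].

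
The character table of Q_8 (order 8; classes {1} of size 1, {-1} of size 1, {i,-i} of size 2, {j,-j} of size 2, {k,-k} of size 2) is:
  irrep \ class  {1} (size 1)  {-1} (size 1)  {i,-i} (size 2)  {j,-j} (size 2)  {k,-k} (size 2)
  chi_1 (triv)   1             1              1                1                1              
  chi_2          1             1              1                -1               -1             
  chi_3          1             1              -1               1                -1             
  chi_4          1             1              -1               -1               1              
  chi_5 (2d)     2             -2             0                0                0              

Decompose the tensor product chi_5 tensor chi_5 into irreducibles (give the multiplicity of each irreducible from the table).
chi_5 tensor chi_5 = chi_1 + chi_2 + chi_3 + chi_4 (all other irreducibles have multiplicity 0).

Reasoning: The character of a tensor product is the pointwise product (chi_5 * chi_5)(C) = chi_5(C) * chi_5(C):
  {1}: (2)*(2), {-1}: (-2)*(-2), {i,-i}: (0)*(0), {j,-j}: (0)*(0), {k,-k}: (0)*(0)
so (chi_5 * chi_5) takes values
  {1} -> 4, {-1} -> 4, {i,-i} -> 0, {j,-j} -> 0, {k,-k} -> 0.
Now take the inner product of this character with each irreducible chi from the table, <chi_5*chi_5, chi> = (1/8) sum_C |C| (chi_5*chi_5)(C) conj(chi(C)):
  <chi_5*chi_5, chi_1> = (1/8)[1*(4)*conj(1) + 1*(4)*conj(1) + 2*(0)*conj(1) + 2*(0)*conj(1) + 2*(0)*conj(1)]
      = (1/8)[(4) + (4) + (0) + (0) + (0)] = 8/8 = 1
  <chi_5*chi_5, chi_2> = (1/8)[1*(4)*conj(1) + 1*(4)*conj(1) + 2*(0)*conj(1) + 2*(0)*conj(-1) + 2*(0)*conj(-1)]
      = (1/8)[(4) + (4) + (0) + (0) + (0)] = 8/8 = 1
  <chi_5*chi_5, chi_3> = (1/8)[1*(4)*conj(1) + 1*(4)*conj(1) + 2*(0)*conj(-1) + 2*(0)*conj(1) + 2*(0)*conj(-1)]
      = (1/8)[(4) + (4) + (0) + (0) + (0)] = 8/8 = 1
  <chi_5*chi_5, chi_4> = (1/8)[1*(4)*conj(1) + 1*(4)*conj(1) + 2*(0)*conj(-1) + 2*(0)*conj(-1) + 2*(0)*conj(1)]
      = (1/8)[(4) + (4) + (0) + (0) + (0)] = 8/8 = 1
  <chi_5*chi_5, chi_5> = (1/8)[1*(4)*conj(2) + 1*(4)*conj(-2) + 2*(0)*conj(0) + 2*(0)*conj(0) + 2*(0)*conj(0)]
      = (1/8)[(8) + (-8) + (0) + (0) + (0)] = 0/8 = 0
Hence the multiplicities are chi_1: 1, chi_2: 1, chi_3: 1, chi_4: 1. Dimension check: dim(chi_5)*dim(chi_5) = 2*2 = 4 and sum (mult * dim) = 1*1 + 1*1 + 1*1 + 1*1 = 4.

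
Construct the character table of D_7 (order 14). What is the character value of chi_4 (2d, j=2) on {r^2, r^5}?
Conjugacy classes: {e} of size 1, {r^1, r^6} of size 2, {r^2, r^5} of size 2, {r^3, r^4} of size 2, {s, sr, ..., sr^6} of size 7.
Character table:
  irrep \ class              {e} (size 1)  {r^1, r^6} (size 2)  {r^2, r^5} (size 2)  {r^3, r^4} (size 2)  {s, sr, ..., sr^6} (size 7)
  chi_1 (triv)               1             1                    1                    1                    1                          
  chi_2 (sign: r->1, s->-1)  1             1                    1                    1                    -1                         
  chi_3 (2d, j=1)            2             2*cos(2*pi/7)        -2*cos(3*pi/7)       -2*cos(pi/7)         0                          
  chi_4 (2d, j=2)            2             -2*cos(3*pi/7)       -2*cos(pi/7)         2*cos(2*pi/7)        0                          
  chi_5 (2d, j=3)            2             -2*cos(pi/7)         2*cos(2*pi/7)        -2*cos(3*pi/7)       0                          

Spot check: chi_4 (2d, j=2) on {r^2, r^5} = -2*cos(pi/7).

Explanation: D_7 has order 2*7 = 14 with 5 conjugacy classes, hence 5 irreducibles. Sum of squared dims 1 + 1 + 4 + 4 + 4 = 14 = |G|. Linear characters come from the abelianisation; the 2-dimensional irreps have character r^k -> 2*cos(2*pi*j*k/7), reflections -> 0.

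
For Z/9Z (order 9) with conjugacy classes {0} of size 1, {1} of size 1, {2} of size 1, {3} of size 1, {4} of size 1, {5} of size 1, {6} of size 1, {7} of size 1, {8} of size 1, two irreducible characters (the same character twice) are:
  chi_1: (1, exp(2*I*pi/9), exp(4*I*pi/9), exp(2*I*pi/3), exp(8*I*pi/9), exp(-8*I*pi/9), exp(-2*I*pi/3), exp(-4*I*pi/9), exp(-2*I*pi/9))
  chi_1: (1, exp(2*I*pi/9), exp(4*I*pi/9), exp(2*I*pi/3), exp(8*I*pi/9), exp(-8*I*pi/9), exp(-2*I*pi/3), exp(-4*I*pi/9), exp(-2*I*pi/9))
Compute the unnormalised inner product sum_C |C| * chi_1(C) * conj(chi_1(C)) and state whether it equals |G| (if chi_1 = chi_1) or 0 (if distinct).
Sum = 9 = |G| = 9; so <chi_1, chi_1> = 1 (norm-1 confirms irreducibility).

Working: Compute term by term over conjugacy classes (|C| * chi_1(C) * conj(chi_1(C))):
  1*(1)*conj(1) + 1*(exp(2*I*pi/9))*conj(exp(2*I*pi/9)) + 1*(exp(4*I*pi/9))*conj(exp(4*I*pi/9)) + 1*(exp(2*I*pi/3))*conj(exp(2*I*pi/3)) + 1*(exp(8*I*pi/9))*conj(exp(8*I*pi/9)) + 1*(exp(-8*I*pi/9))*conj(exp(-8*I*pi/9)) + 1*(exp(-2*I*pi/3))*conj(exp(-2*I*pi/3)) + 1*(exp(-4*I*pi/9))*conj(exp(-4*I*pi/9)) + 1*(exp(-2*I*pi/9))*conj(exp(-2*I*pi/9))
  = (1) + (1) + (1) + (1) + (1) + (1) + (1) + (1) + (1)
  = 9.
(Exp terms are combined using exp(i*s)*conj(exp(i*t)) = exp(i*(s-t)), and sums of them are collapsed using the identity that for every m > 1 the m distinct m-th roots of unity sum to 0, e.g. 1 + exp(2*I*pi/3) + exp(-2*I*pi/3) = 0.)
Dividing by |G| = 9 gives 9/9 = 1, matching the row-orthogonality relation <chi_1, chi_1> = [chi_1 = chi_1].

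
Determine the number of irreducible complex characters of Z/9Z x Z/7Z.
63

Proof sketch: The number of irreducible complex representations of a finite group equals its number of conjugacy classes. Z/9Z x Z/7Z is abelian of order 63, so every element is its own conjugacy class: 63 classes, so Z/9Z x Z/7Z (order 63) has exactly 63 irreducible complex representations.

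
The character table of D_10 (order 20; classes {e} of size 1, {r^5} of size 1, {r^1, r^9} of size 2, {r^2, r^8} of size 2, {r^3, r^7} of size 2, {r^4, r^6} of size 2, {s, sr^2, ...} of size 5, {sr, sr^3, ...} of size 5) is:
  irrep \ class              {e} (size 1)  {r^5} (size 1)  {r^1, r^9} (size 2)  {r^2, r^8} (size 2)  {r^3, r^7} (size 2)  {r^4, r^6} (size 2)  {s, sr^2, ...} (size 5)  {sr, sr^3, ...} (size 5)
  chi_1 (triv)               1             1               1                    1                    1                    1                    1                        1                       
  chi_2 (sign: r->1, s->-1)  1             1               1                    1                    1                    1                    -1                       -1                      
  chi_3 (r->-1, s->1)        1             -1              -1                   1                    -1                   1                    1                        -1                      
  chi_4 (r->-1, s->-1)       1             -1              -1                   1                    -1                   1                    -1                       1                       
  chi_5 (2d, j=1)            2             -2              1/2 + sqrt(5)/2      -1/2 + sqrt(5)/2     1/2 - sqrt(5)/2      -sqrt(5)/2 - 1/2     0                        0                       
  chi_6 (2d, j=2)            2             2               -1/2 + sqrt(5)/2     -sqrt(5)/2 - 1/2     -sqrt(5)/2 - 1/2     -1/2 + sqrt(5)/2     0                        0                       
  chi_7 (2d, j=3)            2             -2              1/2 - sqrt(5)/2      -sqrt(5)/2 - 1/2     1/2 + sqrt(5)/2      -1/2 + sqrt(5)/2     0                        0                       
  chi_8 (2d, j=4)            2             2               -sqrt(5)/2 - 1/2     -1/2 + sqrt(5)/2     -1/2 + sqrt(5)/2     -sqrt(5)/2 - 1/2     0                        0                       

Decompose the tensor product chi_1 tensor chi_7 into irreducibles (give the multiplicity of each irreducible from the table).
chi_1 tensor chi_7 = chi_7 (all other irreducibles have multiplicity 0).

The character of a tensor product is the pointwise product (chi_1 * chi_7)(C) = chi_1(C) * chi_7(C):
  {e}: (1)*(2), {r^5}: (1)*(-2), {r^1, r^9}: (1)*(1/2 - sqrt(5)/2), {r^2, r^8}: (1)*(-sqrt(5)/2 - 1/2), {r^3, r^7}: (1)*(1/2 + sqrt(5)/2), {r^4, r^6}: (1)*(-1/2 + sqrt(5)/2), {s, sr^2, ...}: (1)*(0), {sr, sr^3, ...}: (1)*(0)
so (chi_1 * chi_7) takes values
  {e} -> 2, {r^5} -> -2, {r^1, r^9} -> 1/2 - sqrt(5)/2, {r^2, r^8} -> -sqrt(5)/2 - 1/2, {r^3, r^7} -> 1/2 + sqrt(5)/2, {r^4, r^6} -> -1/2 + sqrt(5)/2, {s, sr^2, ...} -> 0, {sr, sr^3, ...} -> 0.
Now take the inner product of this character with each irreducible chi from the table, <chi_1*chi_7, chi> = (1/20) sum_C |C| (chi_1*chi_7)(C) conj(chi(C)):
  <chi_1*chi_7, chi_1> = (1/20)[1*(2)*conj(1) + 1*(-2)*conj(1) + 2*(1/2 - sqrt(5)/2)*conj(1) + 2*(-sqrt(5)/2 - 1/2)*conj(1) + 2*(1/2 + sqrt(5)/2)*conj(1) + 2*(-1/2 + sqrt(5)/2)*conj(1) + 5*(0)*conj(1) + 5*(0)*conj(1)]
      = (1/20)[(2) + (-2) + (1 - sqrt(5)) + (-sqrt(5) - 1) + (1 + sqrt(5)) + (-1 + sqrt(5)) + (0) + (0)] = 0/20 = 0
  <chi_1*chi_7, chi_2> = (1/20)[1*(2)*conj(1) + 1*(-2)*conj(1) + 2*(1/2 - sqrt(5)/2)*conj(1) + 2*(-sqrt(5)/2 - 1/2)*conj(1) + 2*(1/2 + sqrt(5)/2)*conj(1) + 2*(-1/2 + sqrt(5)/2)*conj(1) + 5*(0)*conj(-1) + 5*(0)*conj(-1)]
      = (1/20)[(2) + (-2) + (1 - sqrt(5)) + (-sqrt(5) - 1) + (1 + sqrt(5)) + (-1 + sqrt(5)) + (0) + (0)] = 0/20 = 0
  <chi_1*chi_7, chi_3> = (1/20)[1*(2)*conj(1) + 1*(-2)*conj(-1) + 2*(1/2 - sqrt(5)/2)*conj(-1) + 2*(-sqrt(5)/2 - 1/2)*conj(1) + 2*(1/2 + sqrt(5)/2)*conj(-1) + 2*(-1/2 + sqrt(5)/2)*conj(1) + 5*(0)*conj(1) + 5*(0)*conj(-1)]
      = (1/20)[(2) + (2) + (-1 + sqrt(5)) + (-sqrt(5) - 1) + (-sqrt(5) - 1) + (-1 + sqrt(5)) + (0) + (0)] = 0/20 = 0
  <chi_1*chi_7, chi_4> = (1/20)[1*(2)*conj(1) + 1*(-2)*conj(-1) + 2*(1/2 - sqrt(5)/2)*conj(-1) + 2*(-sqrt(5)/2 - 1/2)*conj(1) + 2*(1/2 + sqrt(5)/2)*conj(-1) + 2*(-1/2 + sqrt(5)/2)*conj(1) + 5*(0)*conj(-1) + 5*(0)*conj(1)]
      = (1/20)[(2) + (2) + (-1 + sqrt(5)) + (-sqrt(5) - 1) + (-sqrt(5) - 1) + (-1 + sqrt(5)) + (0) + (0)] = 0/20 = 0
  <chi_1*chi_7, chi_5> = (1/20)[1*(2)*conj(2) + 1*(-2)*conj(-2) + 2*(1/2 - sqrt(5)/2)*conj(1/2 + sqrt(5)/2) + 2*(-sqrt(5)/2 - 1/2)*conj(-1/2 + sqrt(5)/2) + 2*(1/2 + sqrt(5)/2)*conj(1/2 - sqrt(5)/2) + 2*(-1/2 + sqrt(5)/2)*conj(-sqrt(5)/2 - 1/2) + 5*(0)*conj(0) + 5*(0)*conj(0)]
      = (1/20)[(4) + (4) + (-2) + (-2) + (-2) + (-2) + (0) + (0)] = 0/20 = 0
  <chi_1*chi_7, chi_6> = (1/20)[1*(2)*conj(2) + 1*(-2)*conj(2) + 2*(1/2 - sqrt(5)/2)*conj(-1/2 + sqrt(5)/2) + 2*(-sqrt(5)/2 - 1/2)*conj(-sqrt(5)/2 - 1/2) + 2*(1/2 + sqrt(5)/2)*conj(-sqrt(5)/2 - 1/2) + 2*(-1/2 + sqrt(5)/2)*conj(-1/2 + sqrt(5)/2) + 5*(0)*conj(0) + 5*(0)*conj(0)]
      = (1/20)[(4) + (-4) + (-3 + sqrt(5)) + (sqrt(5) + 3) + (-3 - sqrt(5)) + (3 - sqrt(5)) + (0) + (0)] = 0/20 = 0
  <chi_1*chi_7, chi_7> = (1/20)[1*(2)*conj(2) + 1*(-2)*conj(-2) + 2*(1/2 - sqrt(5)/2)*conj(1/2 - sqrt(5)/2) + 2*(-sqrt(5)/2 - 1/2)*conj(-sqrt(5)/2 - 1/2) + 2*(1/2 + sqrt(5)/2)*conj(1/2 + sqrt(5)/2) + 2*(-1/2 + sqrt(5)/2)*conj(-1/2 + sqrt(5)/2) + 5*(0)*conj(0) + 5*(0)*conj(0)]
      = (1/20)[(4) + (4) + (3 - sqrt(5)) + (sqrt(5) + 3) + (sqrt(5) + 3) + (3 - sqrt(5)) + (0) + (0)] = 20/20 = 1
  <chi_1*chi_7, chi_8> = (1/20)[1*(2)*conj(2) + 1*(-2)*conj(2) + 2*(1/2 - sqrt(5)/2)*conj(-sqrt(5)/2 - 1/2) + 2*(-sqrt(5)/2 - 1/2)*conj(-1/2 + sqrt(5)/2) + 2*(1/2 + sqrt(5)/2)*conj(-1/2 + sqrt(5)/2) + 2*(-1/2 + sqrt(5)/2)*conj(-sqrt(5)/2 - 1/2) + 5*(0)*conj(0) + 5*(0)*conj(0)]
      = (1/20)[(4) + (-4) + (2) + (-2) + (2) + (-2) + (0) + (0)] = 0/20 = 0
Hence the multiplicities are chi_7: 1. Dimension check: dim(chi_1)*dim(chi_7) = 1*2 = 2 and sum (mult * dim) = 1*2 = 2.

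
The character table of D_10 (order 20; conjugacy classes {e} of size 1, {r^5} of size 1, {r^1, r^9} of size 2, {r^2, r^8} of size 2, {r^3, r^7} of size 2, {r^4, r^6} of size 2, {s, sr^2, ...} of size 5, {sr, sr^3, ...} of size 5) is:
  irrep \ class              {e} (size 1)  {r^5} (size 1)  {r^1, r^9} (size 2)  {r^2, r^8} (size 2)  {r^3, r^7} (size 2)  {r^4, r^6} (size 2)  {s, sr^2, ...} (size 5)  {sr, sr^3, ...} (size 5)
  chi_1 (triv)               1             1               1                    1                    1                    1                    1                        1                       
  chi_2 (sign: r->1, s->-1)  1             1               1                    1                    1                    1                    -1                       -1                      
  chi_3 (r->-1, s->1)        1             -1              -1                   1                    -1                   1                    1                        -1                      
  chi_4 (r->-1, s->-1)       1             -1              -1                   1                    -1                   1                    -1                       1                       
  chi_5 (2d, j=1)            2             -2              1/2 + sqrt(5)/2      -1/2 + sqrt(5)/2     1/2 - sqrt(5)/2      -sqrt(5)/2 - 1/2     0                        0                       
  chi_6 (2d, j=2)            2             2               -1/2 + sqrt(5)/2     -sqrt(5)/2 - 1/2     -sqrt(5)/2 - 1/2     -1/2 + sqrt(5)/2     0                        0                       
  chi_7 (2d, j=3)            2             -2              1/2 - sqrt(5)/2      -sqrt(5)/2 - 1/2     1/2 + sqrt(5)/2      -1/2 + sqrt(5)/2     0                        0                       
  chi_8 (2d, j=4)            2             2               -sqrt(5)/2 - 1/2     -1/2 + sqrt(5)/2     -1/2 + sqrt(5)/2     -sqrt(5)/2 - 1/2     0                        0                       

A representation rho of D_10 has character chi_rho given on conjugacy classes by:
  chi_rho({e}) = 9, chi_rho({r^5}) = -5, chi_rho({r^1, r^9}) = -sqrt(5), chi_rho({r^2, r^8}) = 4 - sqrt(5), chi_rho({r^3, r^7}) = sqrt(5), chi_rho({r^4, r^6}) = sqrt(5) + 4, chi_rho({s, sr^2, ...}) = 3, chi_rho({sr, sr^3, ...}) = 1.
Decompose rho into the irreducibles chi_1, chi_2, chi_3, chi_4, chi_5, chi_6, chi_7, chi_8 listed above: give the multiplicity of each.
Multiplicities: chi_1: 2, chi_2: 0, chi_3: 2, chi_4: 1, chi_5: 0, chi_6: 0, chi_7: 2, chi_8: 0.

Justification: Use <chi_rho, chi> = (1/|G|) sum_C |C| * chi_rho(C) * conj(chi(C)) with |G| = 20 for each irreducible chi in the table:
  <chi_rho, chi_1> = (1/20)[1*(9)*conj(1) + 1*(-5)*conj(1) + 2*(-sqrt(5))*conj(1) + 2*(4 - sqrt(5))*conj(1) + 2*(sqrt(5))*conj(1) + 2*(sqrt(5) + 4)*conj(1) + 5*(3)*conj(1) + 5*(1)*conj(1)]
      = (1/20)[(9) + (-5) + (-2*sqrt(5)) + (8 - 2*sqrt(5)) + (2*sqrt(5)) + (2*sqrt(5) + 8) + (15) + (5)] = 40/20 = 2
  <chi_rho, chi_2> = (1/20)[1*(9)*conj(1) + 1*(-5)*conj(1) + 2*(-sqrt(5))*conj(1) + 2*(4 - sqrt(5))*conj(1) + 2*(sqrt(5))*conj(1) + 2*(sqrt(5) + 4)*conj(1) + 5*(3)*conj(-1) + 5*(1)*conj(-1)]
      = (1/20)[(9) + (-5) + (-2*sqrt(5)) + (8 - 2*sqrt(5)) + (2*sqrt(5)) + (2*sqrt(5) + 8) + (-15) + (-5)] = 0/20 = 0
  <chi_rho, chi_3> = (1/20)[1*(9)*conj(1) + 1*(-5)*conj(-1) + 2*(-sqrt(5))*conj(-1) + 2*(4 - sqrt(5))*conj(1) + 2*(sqrt(5))*conj(-1) + 2*(sqrt(5) + 4)*conj(1) + 5*(3)*conj(1) + 5*(1)*conj(-1)]
      = (1/20)[(9) + (5) + (2*sqrt(5)) + (8 - 2*sqrt(5)) + (-2*sqrt(5)) + (2*sqrt(5) + 8) + (15) + (-5)] = 40/20 = 2
  <chi_rho, chi_4> = (1/20)[1*(9)*conj(1) + 1*(-5)*conj(-1) + 2*(-sqrt(5))*conj(-1) + 2*(4 - sqrt(5))*conj(1) + 2*(sqrt(5))*conj(-1) + 2*(sqrt(5) + 4)*conj(1) + 5*(3)*conj(-1) + 5*(1)*conj(1)]
      = (1/20)[(9) + (5) + (2*sqrt(5)) + (8 - 2*sqrt(5)) + (-2*sqrt(5)) + (2*sqrt(5) + 8) + (-15) + (5)] = 20/20 = 1
  <chi_rho, chi_5> = (1/20)[1*(9)*conj(2) + 1*(-5)*conj(-2) + 2*(-sqrt(5))*conj(1/2 + sqrt(5)/2) + 2*(4 - sqrt(5))*conj(-1/2 + sqrt(5)/2) + 2*(sqrt(5))*conj(1/2 - sqrt(5)/2) + 2*(sqrt(5) + 4)*conj(-sqrt(5)/2 - 1/2) + 5*(3)*conj(0) + 5*(1)*conj(0)]
      = (1/20)[(18) + (10) + (-5 - sqrt(5)) + (-9 + 5*sqrt(5)) + (-5 + sqrt(5)) + (-5*sqrt(5) - 9) + (0) + (0)] = 0/20 = 0
  <chi_rho, chi_6> = (1/20)[1*(9)*conj(2) + 1*(-5)*conj(2) + 2*(-sqrt(5))*conj(-1/2 + sqrt(5)/2) + 2*(4 - sqrt(5))*conj(-sqrt(5)/2 - 1/2) + 2*(sqrt(5))*conj(-sqrt(5)/2 - 1/2) + 2*(sqrt(5) + 4)*conj(-1/2 + sqrt(5)/2) + 5*(3)*conj(0) + 5*(1)*conj(0)]
      = (1/20)[(18) + (-10) + (-5 + sqrt(5)) + (1 - 3*sqrt(5)) + (-5 - sqrt(5)) + (1 + 3*sqrt(5)) + (0) + (0)] = 0/20 = 0
  <chi_rho, chi_7> = (1/20)[1*(9)*conj(2) + 1*(-5)*conj(-2) + 2*(-sqrt(5))*conj(1/2 - sqrt(5)/2) + 2*(4 - sqrt(5))*conj(-sqrt(5)/2 - 1/2) + 2*(sqrt(5))*conj(1/2 + sqrt(5)/2) + 2*(sqrt(5) + 4)*conj(-1/2 + sqrt(5)/2) + 5*(3)*conj(0) + 5*(1)*conj(0)]
      = (1/20)[(18) + (10) + (5 - sqrt(5)) + (1 - 3*sqrt(5)) + (sqrt(5) + 5) + (1 + 3*sqrt(5)) + (0) + (0)] = 40/20 = 2
  <chi_rho, chi_8> = (1/20)[1*(9)*conj(2) + 1*(-5)*conj(2) + 2*(-sqrt(5))*conj(-sqrt(5)/2 - 1/2) + 2*(4 - sqrt(5))*conj(-1/2 + sqrt(5)/2) + 2*(sqrt(5))*conj(-1/2 + sqrt(5)/2) + 2*(sqrt(5) + 4)*conj(-sqrt(5)/2 - 1/2) + 5*(3)*conj(0) + 5*(1)*conj(0)]
      = (1/20)[(18) + (-10) + (sqrt(5) + 5) + (-9 + 5*sqrt(5)) + (5 - sqrt(5)) + (-5*sqrt(5) - 9) + (0) + (0)] = 0/20 = 0
Dimension check: dim(rho) = sum (mult * dim) = 2*1 + 0*1 + 2*1 + 1*1 + 0*2 + 0*2 + 2*2 + 0*2 = 9 = chi_rho(e) = 9.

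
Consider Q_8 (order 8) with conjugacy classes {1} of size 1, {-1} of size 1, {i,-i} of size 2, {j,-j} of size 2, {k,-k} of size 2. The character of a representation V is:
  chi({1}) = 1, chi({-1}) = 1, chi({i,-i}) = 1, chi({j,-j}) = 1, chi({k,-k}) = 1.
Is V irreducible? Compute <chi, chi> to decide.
Irreducible: <chi, chi> = 1.

<chi, chi> = (1/|G|) sum_C |C| * |chi(C)|^2 = (1/8)[1*|1|^2 + 1*|1|^2 + 2*|1|^2 + 2*|1|^2 + 2*|1|^2]
  = (1/8)[(1) + (1) + (2) + (2) + (2)] = 8/8 = 1.
A character is irreducible iff <chi, chi> = 1, so this representation is irreducible.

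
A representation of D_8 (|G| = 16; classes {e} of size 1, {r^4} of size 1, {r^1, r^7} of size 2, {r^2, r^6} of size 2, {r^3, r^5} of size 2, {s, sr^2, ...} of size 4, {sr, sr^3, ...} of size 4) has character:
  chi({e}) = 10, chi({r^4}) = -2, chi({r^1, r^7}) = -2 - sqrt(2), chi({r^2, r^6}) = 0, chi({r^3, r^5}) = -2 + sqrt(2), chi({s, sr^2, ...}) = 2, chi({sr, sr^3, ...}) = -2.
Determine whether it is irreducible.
Not irreducible (reducible): <chi, chi> = 10 > 1.

Derivation: <chi, chi> = (1/|G|) sum_C |C| * |chi(C)|^2 = (1/16)[1*|10|^2 + 1*|-2|^2 + 2*|-2 - sqrt(2)|^2 + 2*|0|^2 + 2*|-2 + sqrt(2)|^2 + 4*|2|^2 + 4*|-2|^2]
  = (1/16)[(100) + (4) + (8*sqrt(2) + 12) + (0) + (12 - 8*sqrt(2)) + (16) + (16)] = 160/16 = 10.
A character is irreducible iff <chi, chi> = 1, so this representation is reducible.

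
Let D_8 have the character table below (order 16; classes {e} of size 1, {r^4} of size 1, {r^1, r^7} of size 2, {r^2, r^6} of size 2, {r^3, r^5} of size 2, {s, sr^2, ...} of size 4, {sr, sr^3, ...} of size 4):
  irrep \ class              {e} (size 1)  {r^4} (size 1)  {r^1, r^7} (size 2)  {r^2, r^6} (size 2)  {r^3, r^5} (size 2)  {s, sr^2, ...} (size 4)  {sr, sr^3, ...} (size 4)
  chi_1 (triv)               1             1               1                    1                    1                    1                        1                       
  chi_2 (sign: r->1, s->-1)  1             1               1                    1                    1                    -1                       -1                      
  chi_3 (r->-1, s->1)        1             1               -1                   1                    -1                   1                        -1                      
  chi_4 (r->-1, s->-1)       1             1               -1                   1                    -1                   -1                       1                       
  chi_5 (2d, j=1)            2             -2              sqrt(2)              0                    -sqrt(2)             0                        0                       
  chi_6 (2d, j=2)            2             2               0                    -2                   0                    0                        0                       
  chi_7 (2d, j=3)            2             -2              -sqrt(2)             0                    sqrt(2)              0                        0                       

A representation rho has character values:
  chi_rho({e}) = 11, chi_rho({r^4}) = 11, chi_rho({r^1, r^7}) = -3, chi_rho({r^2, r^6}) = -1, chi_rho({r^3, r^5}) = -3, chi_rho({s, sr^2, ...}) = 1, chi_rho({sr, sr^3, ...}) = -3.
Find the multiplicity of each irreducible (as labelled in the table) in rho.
Multiplicities: chi_1: 0, chi_2: 1, chi_3: 3, chi_4: 1, chi_5: 0, chi_6: 3, chi_7: 0.

Derivation: Use <chi_rho, chi> = (1/|G|) sum_C |C| * chi_rho(C) * conj(chi(C)) with |G| = 16 for each irreducible chi in the table:
  <chi_rho, chi_1> = (1/16)[1*(11)*conj(1) + 1*(11)*conj(1) + 2*(-3)*conj(1) + 2*(-1)*conj(1) + 2*(-3)*conj(1) + 4*(1)*conj(1) + 4*(-3)*conj(1)]
      = (1/16)[(11) + (11) + (-6) + (-2) + (-6) + (4) + (-12)] = 0/16 = 0
  <chi_rho, chi_2> = (1/16)[1*(11)*conj(1) + 1*(11)*conj(1) + 2*(-3)*conj(1) + 2*(-1)*conj(1) + 2*(-3)*conj(1) + 4*(1)*conj(-1) + 4*(-3)*conj(-1)]
      = (1/16)[(11) + (11) + (-6) + (-2) + (-6) + (-4) + (12)] = 16/16 = 1
  <chi_rho, chi_3> = (1/16)[1*(11)*conj(1) + 1*(11)*conj(1) + 2*(-3)*conj(-1) + 2*(-1)*conj(1) + 2*(-3)*conj(-1) + 4*(1)*conj(1) + 4*(-3)*conj(-1)]
      = (1/16)[(11) + (11) + (6) + (-2) + (6) + (4) + (12)] = 48/16 = 3
  <chi_rho, chi_4> = (1/16)[1*(11)*conj(1) + 1*(11)*conj(1) + 2*(-3)*conj(-1) + 2*(-1)*conj(1) + 2*(-3)*conj(-1) + 4*(1)*conj(-1) + 4*(-3)*conj(1)]
      = (1/16)[(11) + (11) + (6) + (-2) + (6) + (-4) + (-12)] = 16/16 = 1
  <chi_rho, chi_5> = (1/16)[1*(11)*conj(2) + 1*(11)*conj(-2) + 2*(-3)*conj(sqrt(2)) + 2*(-1)*conj(0) + 2*(-3)*conj(-sqrt(2)) + 4*(1)*conj(0) + 4*(-3)*conj(0)]
      = (1/16)[(22) + (-22) + (-6*sqrt(2)) + (0) + (6*sqrt(2)) + (0) + (0)] = 0/16 = 0
  <chi_rho, chi_6> = (1/16)[1*(11)*conj(2) + 1*(11)*conj(2) + 2*(-3)*conj(0) + 2*(-1)*conj(-2) + 2*(-3)*conj(0) + 4*(1)*conj(0) + 4*(-3)*conj(0)]
      = (1/16)[(22) + (22) + (0) + (4) + (0) + (0) + (0)] = 48/16 = 3
  <chi_rho, chi_7> = (1/16)[1*(11)*conj(2) + 1*(11)*conj(-2) + 2*(-3)*conj(-sqrt(2)) + 2*(-1)*conj(0) + 2*(-3)*conj(sqrt(2)) + 4*(1)*conj(0) + 4*(-3)*conj(0)]
      = (1/16)[(22) + (-22) + (6*sqrt(2)) + (0) + (-6*sqrt(2)) + (0) + (0)] = 0/16 = 0
Dimension check: dim(rho) = sum (mult * dim) = 0*1 + 1*1 + 3*1 + 1*1 + 0*2 + 3*2 + 0*2 = 11 = chi_rho(e) = 11.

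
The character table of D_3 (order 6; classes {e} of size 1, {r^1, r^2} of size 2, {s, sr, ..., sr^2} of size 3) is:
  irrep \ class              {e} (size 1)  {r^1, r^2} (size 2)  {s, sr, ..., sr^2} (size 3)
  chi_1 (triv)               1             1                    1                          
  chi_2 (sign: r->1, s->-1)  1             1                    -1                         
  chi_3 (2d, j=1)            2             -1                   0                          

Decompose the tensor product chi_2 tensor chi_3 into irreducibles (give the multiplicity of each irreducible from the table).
chi_2 tensor chi_3 = chi_3 (all other irreducibles have multiplicity 0).

Details: The character of a tensor product is the pointwise product (chi_2 * chi_3)(C) = chi_2(C) * chi_3(C):
  {e}: (1)*(2), {r^1, r^2}: (1)*(-1), {s, sr, ..., sr^2}: (-1)*(0)
so (chi_2 * chi_3) takes values
  {e} -> 2, {r^1, r^2} -> -1, {s, sr, ..., sr^2} -> 0.
Now take the inner product of this character with each irreducible chi from the table, <chi_2*chi_3, chi> = (1/6) sum_C |C| (chi_2*chi_3)(C) conj(chi(C)):
  <chi_2*chi_3, chi_1> = (1/6)[1*(2)*conj(1) + 2*(-1)*conj(1) + 3*(0)*conj(1)]
      = (1/6)[(2) + (-2) + (0)] = 0/6 = 0
  <chi_2*chi_3, chi_2> = (1/6)[1*(2)*conj(1) + 2*(-1)*conj(1) + 3*(0)*conj(-1)]
      = (1/6)[(2) + (-2) + (0)] = 0/6 = 0
  <chi_2*chi_3, chi_3> = (1/6)[1*(2)*conj(2) + 2*(-1)*conj(-1) + 3*(0)*conj(0)]
      = (1/6)[(4) + (2) + (0)] = 6/6 = 1
Hence the multiplicities are chi_3: 1. Dimension check: dim(chi_2)*dim(chi_3) = 1*2 = 2 and sum (mult * dim) = 1*2 = 2.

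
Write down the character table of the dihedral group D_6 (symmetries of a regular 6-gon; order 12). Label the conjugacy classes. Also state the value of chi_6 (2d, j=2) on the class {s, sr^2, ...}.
Conjugacy classes: {e} of size 1, {r^3} of size 1, {r^1, r^5} of size 2, {r^2, r^4} of size 2, {s, sr^2, ...} of size 3, {sr, sr^3, ...} of size 3.
Character table:
  irrep \ class              {e} (size 1)  {r^3} (size 1)  {r^1, r^5} (size 2)  {r^2, r^4} (size 2)  {s, sr^2, ...} (size 3)  {sr, sr^3, ...} (size 3)
  chi_1 (triv)               1             1               1                    1                    1                        1                       
  chi_2 (sign: r->1, s->-1)  1             1               1                    1                    -1                       -1                      
  chi_3 (r->-1, s->1)        1             -1              -1                   1                    1                        -1                      
  chi_4 (r->-1, s->-1)       1             -1              -1                   1                    -1                       1                       
  chi_5 (2d, j=1)            2             -2              1                    -1                   0                        0                       
  chi_6 (2d, j=2)            2             2               -1                   -1                   0                        0                       

Spot check: chi_6 (2d, j=2) on {s, sr^2, ...} = 0.

Working: D_6 has order 2*6 = 12 with 6 conjugacy classes, hence 6 irreducibles. Sum of squared dims 1 + 1 + 1 + 1 + 4 + 4 = 12 = |G|. Linear characters come from the abelianisation; the 2-dimensional irreps have character r^k -> 2*cos(2*pi*j*k/6), reflections -> 0.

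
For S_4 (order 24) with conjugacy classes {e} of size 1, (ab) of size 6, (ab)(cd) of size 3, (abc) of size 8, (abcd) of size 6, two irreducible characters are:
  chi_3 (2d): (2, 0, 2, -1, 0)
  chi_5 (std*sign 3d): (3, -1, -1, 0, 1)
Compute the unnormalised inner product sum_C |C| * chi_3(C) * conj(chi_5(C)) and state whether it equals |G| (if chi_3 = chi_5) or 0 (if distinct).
Sum = 0; so <chi_3, chi_5> = 0 (distinct irreducibles are orthogonal).

Details: Compute term by term over conjugacy classes (|C| * chi_3(C) * conj(chi_5(C))):
  1*(2)*conj(3) + 6*(0)*conj(-1) + 3*(2)*conj(-1) + 8*(-1)*conj(0) + 6*(0)*conj(1)
  = (6) + (0) + (-6) + (0) + (0)
  = 0.
Dividing by |G| = 24 gives 0/24 = 0, matching the row-orthogonality relation <chi_3, chi_5> = [chi_3 = chi_5].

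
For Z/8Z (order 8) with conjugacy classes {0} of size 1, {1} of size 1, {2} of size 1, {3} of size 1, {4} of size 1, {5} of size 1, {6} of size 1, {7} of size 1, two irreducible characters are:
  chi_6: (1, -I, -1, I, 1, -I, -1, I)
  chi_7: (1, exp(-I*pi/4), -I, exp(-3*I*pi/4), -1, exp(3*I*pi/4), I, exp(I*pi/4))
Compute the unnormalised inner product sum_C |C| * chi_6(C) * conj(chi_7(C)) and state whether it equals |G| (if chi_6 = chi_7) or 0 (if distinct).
Sum = 0; so <chi_6, chi_7> = 0 (distinct irreducibles are orthogonal).

Argument: Compute term by term over conjugacy classes (|C| * chi_6(C) * conj(chi_7(C))):
  1*(1)*conj(1) + 1*(-I)*conj(exp(-I*pi/4)) + 1*(-1)*conj(-I) + 1*(I)*conj(exp(-3*I*pi/4)) + 1*(1)*conj(-1) + 1*(-I)*conj(exp(3*I*pi/4)) + 1*(-1)*conj(I) + 1*(I)*conj(exp(I*pi/4))
  = (1) + (-exp(3*I*pi/4)) + (-I) + (exp(-3*I*pi/4)) + (-1) + (-exp(-I*pi/4)) + (I) + (exp(I*pi/4))
  = 0.
(Exp terms are combined using exp(i*s)*conj(exp(i*t)) = exp(i*(s-t)), and sums of them are collapsed using the identity that for every m > 1 the m distinct m-th roots of unity sum to 0, e.g. 1 + exp(2*I*pi/3) + exp(-2*I*pi/3) = 0.)
Dividing by |G| = 8 gives 0/8 = 0, matching the row-orthogonality relation <chi_6, chi_7> = [chi_6 = chi_7].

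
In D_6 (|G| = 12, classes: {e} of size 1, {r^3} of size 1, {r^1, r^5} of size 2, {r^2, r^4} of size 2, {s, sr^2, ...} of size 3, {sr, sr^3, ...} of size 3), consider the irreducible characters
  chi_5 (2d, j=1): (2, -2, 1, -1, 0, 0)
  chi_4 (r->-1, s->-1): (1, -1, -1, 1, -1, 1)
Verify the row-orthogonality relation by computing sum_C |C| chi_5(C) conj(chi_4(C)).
Sum = 0; so <chi_5, chi_4> = 0 (distinct irreducibles are orthogonal).

Compute term by term over conjugacy classes (|C| * chi_5(C) * conj(chi_4(C))):
  1*(2)*conj(1) + 1*(-2)*conj(-1) + 2*(1)*conj(-1) + 2*(-1)*conj(1) + 3*(0)*conj(-1) + 3*(0)*conj(1)
  = (2) + (2) + (-2) + (-2) + (0) + (0)
  = 0.
Dividing by |G| = 12 gives 0/12 = 0, matching the row-orthogonality relation <chi_5, chi_4> = [chi_5 = chi_4].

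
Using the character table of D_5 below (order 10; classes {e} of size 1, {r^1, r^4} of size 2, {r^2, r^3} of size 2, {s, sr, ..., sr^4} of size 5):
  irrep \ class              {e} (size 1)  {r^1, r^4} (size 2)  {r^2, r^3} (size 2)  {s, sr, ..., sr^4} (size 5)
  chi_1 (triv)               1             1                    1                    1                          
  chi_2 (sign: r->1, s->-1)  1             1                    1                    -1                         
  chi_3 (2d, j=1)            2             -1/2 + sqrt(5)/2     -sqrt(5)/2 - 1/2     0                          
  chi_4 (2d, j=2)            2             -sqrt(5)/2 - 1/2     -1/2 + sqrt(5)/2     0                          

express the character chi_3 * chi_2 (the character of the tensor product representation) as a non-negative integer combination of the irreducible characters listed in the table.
chi_3 tensor chi_2 = chi_3 (all other irreducibles have multiplicity 0).

Argument: The character of a tensor product is the pointwise product (chi_3 * chi_2)(C) = chi_3(C) * chi_2(C):
  {e}: (2)*(1), {r^1, r^4}: (-1/2 + sqrt(5)/2)*(1), {r^2, r^3}: (-sqrt(5)/2 - 1/2)*(1), {s, sr, ..., sr^4}: (0)*(-1)
so (chi_3 * chi_2) takes values
  {e} -> 2, {r^1, r^4} -> -1/2 + sqrt(5)/2, {r^2, r^3} -> -sqrt(5)/2 - 1/2, {s, sr, ..., sr^4} -> 0.
Now take the inner product of this character with each irreducible chi from the table, <chi_3*chi_2, chi> = (1/10) sum_C |C| (chi_3*chi_2)(C) conj(chi(C)):
  <chi_3*chi_2, chi_1> = (1/10)[1*(2)*conj(1) + 2*(-1/2 + sqrt(5)/2)*conj(1) + 2*(-sqrt(5)/2 - 1/2)*conj(1) + 5*(0)*conj(1)]
      = (1/10)[(2) + (-1 + sqrt(5)) + (-sqrt(5) - 1) + (0)] = 0/10 = 0
  <chi_3*chi_2, chi_2> = (1/10)[1*(2)*conj(1) + 2*(-1/2 + sqrt(5)/2)*conj(1) + 2*(-sqrt(5)/2 - 1/2)*conj(1) + 5*(0)*conj(-1)]
      = (1/10)[(2) + (-1 + sqrt(5)) + (-sqrt(5) - 1) + (0)] = 0/10 = 0
  <chi_3*chi_2, chi_3> = (1/10)[1*(2)*conj(2) + 2*(-1/2 + sqrt(5)/2)*conj(-1/2 + sqrt(5)/2) + 2*(-sqrt(5)/2 - 1/2)*conj(-sqrt(5)/2 - 1/2) + 5*(0)*conj(0)]
      = (1/10)[(4) + (3 - sqrt(5)) + (sqrt(5) + 3) + (0)] = 10/10 = 1
  <chi_3*chi_2, chi_4> = (1/10)[1*(2)*conj(2) + 2*(-1/2 + sqrt(5)/2)*conj(-sqrt(5)/2 - 1/2) + 2*(-sqrt(5)/2 - 1/2)*conj(-1/2 + sqrt(5)/2) + 5*(0)*conj(0)]
      = (1/10)[(4) + (-2) + (-2) + (0)] = 0/10 = 0
Hence the multiplicities are chi_3: 1. Dimension check: dim(chi_3)*dim(chi_2) = 2*1 = 2 and sum (mult * dim) = 1*2 = 2.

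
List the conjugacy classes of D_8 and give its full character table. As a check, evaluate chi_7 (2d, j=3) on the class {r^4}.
Conjugacy classes: {e} of size 1, {r^4} of size 1, {r^1, r^7} of size 2, {r^2, r^6} of size 2, {r^3, r^5} of size 2, {s, sr^2, ...} of size 4, {sr, sr^3, ...} of size 4.
Character table:
  irrep \ class              {e} (size 1)  {r^4} (size 1)  {r^1, r^7} (size 2)  {r^2, r^6} (size 2)  {r^3, r^5} (size 2)  {s, sr^2, ...} (size 4)  {sr, sr^3, ...} (size 4)
  chi_1 (triv)               1             1               1                    1                    1                    1                        1                       
  chi_2 (sign: r->1, s->-1)  1             1               1                    1                    1                    -1                       -1                      
  chi_3 (r->-1, s->1)        1             1               -1                   1                    -1                   1                        -1                      
  chi_4 (r->-1, s->-1)       1             1               -1                   1                    -1                   -1                       1                       
  chi_5 (2d, j=1)            2             -2              sqrt(2)              0                    -sqrt(2)             0                        0                       
  chi_6 (2d, j=2)            2             2               0                    -2                   0                    0                        0                       
  chi_7 (2d, j=3)            2             -2              -sqrt(2)             0                    sqrt(2)              0                        0                       

Spot check: chi_7 (2d, j=3) on {r^4} = -2.

Explanation: D_8 has order 2*8 = 16 with 7 conjugacy classes, hence 7 irreducibles. Sum of squared dims 1 + 1 + 1 + 1 + 4 + 4 + 4 = 16 = |G|. Linear characters come from the abelianisation; the 2-dimensional irreps have character r^k -> 2*cos(2*pi*j*k/8), reflections -> 0.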